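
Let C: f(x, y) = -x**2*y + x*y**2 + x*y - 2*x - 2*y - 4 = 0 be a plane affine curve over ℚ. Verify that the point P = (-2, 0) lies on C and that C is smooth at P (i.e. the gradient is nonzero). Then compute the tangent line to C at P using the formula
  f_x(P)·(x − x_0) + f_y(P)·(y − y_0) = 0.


Tangent line at P: -2*x - 8*y - 4 = 0.

Step 1: f(-2, 0) = 0, so P lies on C.
Step 2: partial derivatives
  f_x(x, y) = -2*x*y + y**2 + y - 2, f_y(x, y) = -x**2 + 2*x*y + x - 2.
  f_x(P) = -2, f_y(P) = -8 (gradient nonzero, so P is smooth).
Step 3: tangent line at P: -2·(x − -2) + -8·(y − 0) = 0.
Expanding: -2*x - 8*y - 4 = 0.


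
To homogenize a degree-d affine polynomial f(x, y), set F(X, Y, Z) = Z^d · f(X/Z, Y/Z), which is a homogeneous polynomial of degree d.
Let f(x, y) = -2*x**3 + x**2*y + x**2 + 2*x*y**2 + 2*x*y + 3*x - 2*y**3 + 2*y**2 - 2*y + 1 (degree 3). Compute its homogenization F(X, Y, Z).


F(X, Y, Z) = -2*X**3 + X**2*Y + X**2*Z + 2*X*Y**2 + 2*X*Y*Z + 3*X*Z**2 - 2*Y**3 + 2*Y**2*Z - 2*Y*Z**2 + Z**3

deg(f) = 3.
Substitute x = X/Z, y = Y/Z into f, then multiply by Z^3.
  monomial -2·x^3·y^0 ↦ -2·X^3·Y^0·Z^0.
  monomial 1·x^2·y^1 ↦ 1·X^2·Y^1·Z^0.
  monomial 1·x^2·y^0 ↦ 1·X^2·Y^0·Z^1.
  monomial 2·x^1·y^2 ↦ 2·X^1·Y^2·Z^0.
  monomial 2·x^1·y^1 ↦ 2·X^1·Y^1·Z^1.
  monomial 3·x^1·y^0 ↦ 3·X^1·Y^0·Z^2.
  monomial -2·x^0·y^3 ↦ -2·X^0·Y^3·Z^0.
  monomial 2·x^0·y^2 ↦ 2·X^0·Y^2·Z^1.
  monomial -2·x^0·y^1 ↦ -2·X^0·Y^1·Z^2.
  monomial 1·x^0·y^0 ↦ 1·X^0·Y^0·Z^3.
Collecting: F(X, Y, Z) = -2*X**3 + X**2*Y + X**2*Z + 2*X*Y**2 + 2*X*Y*Z + 3*X*Z**2 - 2*Y**3 + 2*Y**2*Z - 2*Y*Z**2 + Z**3.


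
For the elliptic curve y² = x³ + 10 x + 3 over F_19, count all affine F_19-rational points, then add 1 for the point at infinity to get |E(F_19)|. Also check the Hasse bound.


Affine points = {(5, 8), (5, 11), (7, 6), (7, 13), (8, 5), (8, 14), (9, 9), (9, 10), (10, 1), (10, 18), (11, 0), (18, 7), (18, 12)}; affine count = 13; |E(F_19)| = 14.

Discriminant check: Δ ∝ 4a³ + 27b² = 4·10³ + 27·3² = 4·1000 + 27·9 ≡ 6 (mod 19). Nonzero ⇒ E is nonsingular.
For each x ∈ F_19, compute rhs = x³ + 10·x + 3 mod 19, then count y ∈ F_19 with y² ≡ rhs.
  x = 0: rhs = 3, matching y values: none (0 points).
  x = 1: rhs = 14, matching y values: none (0 points).
  x = 2: rhs = 12, matching y values: none (0 points).
  x = 3: rhs = 3, matching y values: none (0 points).
  x = 4: rhs = 12, matching y values: none (0 points).
  x = 5: rhs = 7, matching y values: 8, 11 (2 points).
  x = 6: rhs = 13, matching y values: none (0 points).
  x = 7: rhs = 17, matching y values: 6, 13 (2 points).
  x = 8: rhs = 6, matching y values: 5, 14 (2 points).
  x = 9: rhs = 5, matching y values: 9, 10 (2 points).
  x = 10: rhs = 1, matching y values: 1, 18 (2 points).
  x = 11: rhs = 0, matching y values: 0 (1 points).
  x = 12: rhs = 8, matching y values: none (0 points).
  x = 13: rhs = 12, matching y values: none (0 points).
  x = 14: rhs = 18, matching y values: none (0 points).
  x = 15: rhs = 13, matching y values: none (0 points).
  x = 16: rhs = 3, matching y values: none (0 points).
  x = 17: rhs = 13, matching y values: none (0 points).
  x = 18: rhs = 11, matching y values: 7, 12 (2 points).
Total affine count: 13.
Full point count |E(F_19)| = 13 + 1 = 14.
Hasse bound: |14 − (19+1)| = |-6| = 6 ≤ 2√19 ≈ 8.7178 ✓.


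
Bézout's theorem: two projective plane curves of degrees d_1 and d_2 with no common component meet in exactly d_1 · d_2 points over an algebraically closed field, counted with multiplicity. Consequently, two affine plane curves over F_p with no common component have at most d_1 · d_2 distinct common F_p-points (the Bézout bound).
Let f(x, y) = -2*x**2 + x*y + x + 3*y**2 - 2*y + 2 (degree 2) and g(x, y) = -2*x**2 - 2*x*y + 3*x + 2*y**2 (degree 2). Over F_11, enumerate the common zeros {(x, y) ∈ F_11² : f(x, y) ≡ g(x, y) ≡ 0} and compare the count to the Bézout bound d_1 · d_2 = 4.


Common zeros: ∅; count = 0; Bézout bound = 4.

deg(f) = 2, deg(g) = 2, so Bézout bound = 4.
Scan x ∈ F_11. For each x, list the y ∈ F_11 with f(x, y) ≡ 0 and those with g(x, y) ≡ 0 (mod 11); the common zeros in that column are the intersection.
  x = 0: f ≡ 0 at y ∈ ∅; g ≡ 0 at y ∈ {0}; common: ∅.
  x = 1: f ≡ 0 at y ∈ {2}; g ≡ 0 at y ∈ ∅; common: ∅.
  x = 2: f ≡ 0 at y ∈ {4, 7}; g ≡ 0 at y ∈ ∅; common: ∅.
  x = 3: f ≡ 0 at y ∈ {8, 10}; g ≡ 0 at y ∈ {5, 9}; common: ∅.
  x = 4: f ≡ 0 at y ∈ ∅; g ≡ 0 at y ∈ {7, 8}; common: ∅.
  x = 5: f ≡ 0 at y ∈ ∅; g ≡ 0 at y ∈ ∅; common: ∅.
  x = 6: f ≡ 0 at y ∈ {2, 4}; g ≡ 0 at y ∈ {8, 9}; common: ∅.
  x = 7: f ≡ 0 at y ∈ {5, 8}; g ≡ 0 at y ∈ {0, 7}; common: ∅.
  x = 8: f ≡ 0 at y ∈ {10}; g ≡ 0 at y ∈ ∅; common: ∅.
  x = 9: f ≡ 0 at y ∈ ∅; g ≡ 0 at y ∈ ∅; common: ∅.
  x = 10: f ≡ 0 at y ∈ ∅; g ≡ 0 at y ∈ {5}; common: ∅.
Collecting: common zeros = ∅, so the count is 0.
Comparison with the Bézout bound: 0 ≤ 4 = deg(f)·deg(g), as expected for curves with no common component (the affine F_11-count falls short of the bound because intersections may lie at infinity, over extension fields, or carry multiplicity).


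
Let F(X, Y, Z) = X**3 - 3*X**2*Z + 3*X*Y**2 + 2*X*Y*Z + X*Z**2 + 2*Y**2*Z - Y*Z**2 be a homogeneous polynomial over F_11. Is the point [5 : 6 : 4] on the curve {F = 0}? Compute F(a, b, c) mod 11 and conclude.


F(5,6,4) ≡ 8 (mod 11); P is NOT on the curve.

Evaluate F(5, 6, 4) term-by-term (mod 11).
  X**3 ↦ 1·125·1·1 = 125
  -3*X**2*Z ↦ -3·25·1·4 = -300
  3*X*Y**2 ↦ 3·5·36·1 = 540
  2*X*Y*Z ↦ 2·5·6·4 = 240
  X*Z**2 ↦ 1·5·1·16 = 80
  2*Y**2*Z ↦ 2·1·36·4 = 288
  -Y*Z**2 ↦ -1·1·6·16 = -96
Sum: F(5, 6, 4) = (125) + (-300) + (540) + (240) + (80) + (288) + (-96) = 877.
Reducing mod 11: 877 ≡ 8 (mod 11).
Since F(a, b, c) ≡ 8 ≠ 0 (mod 11), P does NOT lie on the curve.


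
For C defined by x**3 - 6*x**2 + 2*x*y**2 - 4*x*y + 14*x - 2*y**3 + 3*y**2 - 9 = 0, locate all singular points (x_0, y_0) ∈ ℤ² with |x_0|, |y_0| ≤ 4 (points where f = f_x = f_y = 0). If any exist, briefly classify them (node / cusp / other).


Singular points: {(2, 1)}; classification: cusp.

Compute partial derivatives:
  f_x = 3*x**2 - 12*x + 2*y**2 - 4*y + 14.
  f_y = 4*x*y - 4*x - 6*y**2 + 6*y.
Scan x_0 ∈ {−4, ..., 4}. For each x_0, f_y(x_0, y) is a polynomial in y; find its integer roots y ∈ {−4, ..., 4}, then test f_x and f at those candidates.
  x = -4: f_y(-4, y) = -6*y**2 - 10*y + 16; vanishes at y ∈ {1}. (-4, 1): f_x = 108 ≠ 0.
  x = -3: f_y(-3, y) = -6*y**2 - 6*y + 12; vanishes at y ∈ {-2, 1}. (-3, -2): f_x = 93 ≠ 0; (-3, 1): f_x = 75 ≠ 0.
  x = -2: f_y(-2, y) = -6*y**2 - 2*y + 8; vanishes at y ∈ {1}. (-2, 1): f_x = 48 ≠ 0.
  x = -1: f_y(-1, y) = -6*y**2 + 2*y + 4; vanishes at y ∈ {1}. (-1, 1): f_x = 27 ≠ 0.
  x = 0: f_y(0, y) = -6*y**2 + 6*y; vanishes at y ∈ {0, 1}. (0, 0): f_x = 14 ≠ 0; (0, 1): f_x = 12 ≠ 0.
  x = 1: f_y(1, y) = -6*y**2 + 10*y - 4; vanishes at y ∈ {1}. (1, 1): f_x = 3 ≠ 0.
  x = 2: f_y(2, y) = -6*y**2 + 14*y - 8; vanishes at y ∈ {1}. (2, 1): f_x = 0, f = 0 — SINGULAR.
  x = 3: f_y(3, y) = -6*y**2 + 18*y - 12; vanishes at y ∈ {1, 2}. (3, 1): f_x = 3 ≠ 0; (3, 2): f_x = 5 ≠ 0.
  x = 4: f_y(4, y) = -6*y**2 + 22*y - 16; vanishes at y ∈ {1}. (4, 1): f_x = 12 ≠ 0.
Only singular point on the grid: (2, 1).
Classify: substitute x = 2 + u, y = 1 + v and expand: f = u**3 + 2*u*v**2 - 2*v**3 + v**2.
No constant or linear terms (consistent with a singular point). Quadratic part: v**2. Cubic part: u**3 + 2*u*v**2 - 2*v**3.
The quadratic part v**2 is a perfect square, so there is a single (double) tangent line v = 0, i.e. y = 1. Restricting the cubic part to that line (v = 0) leaves u**3 ≠ 0, so f is not divisible by v and the branch is v² ≈ -u**3 to lowest order — this is a cusp.
Classification: cusp.


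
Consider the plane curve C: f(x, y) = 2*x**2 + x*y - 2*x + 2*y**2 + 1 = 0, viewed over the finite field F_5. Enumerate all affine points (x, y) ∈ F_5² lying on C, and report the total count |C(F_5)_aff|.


Affine F_5-points: {(2, 0), (2, 4), (3, 3), (4, 0), (4, 3)}; count = 5.

For each of the 25 pairs (x, y) ∈ F_5², evaluate f(x, y) mod 5. Record the zeros.
  x = 0: [0↦1, 1↦3, 2↦4, 3↦4, 4↦3]  zeros at y ∈ ∅
  x = 1: [0↦1, 1↦4, 2↦1, 3↦2, 4↦2]  zeros at y ∈ ∅
  x = 2: [0↦0, 1↦4, 2↦2, 3↦4, 4↦0]  zeros at y ∈ {0, 4}
  x = 3: [0↦3, 1↦3, 2↦2, 3↦0, 4↦2]  zeros at y ∈ {3}
  x = 4: [0↦0, 1↦1, 2↦1, 3↦0, 4↦3]  zeros at y ∈ {0, 3}
Collecting zeros: affine points = {(2, 0), (2, 4), (3, 3), (4, 0), (4, 3)}.
Total count |C(F_5)_aff| = 5.


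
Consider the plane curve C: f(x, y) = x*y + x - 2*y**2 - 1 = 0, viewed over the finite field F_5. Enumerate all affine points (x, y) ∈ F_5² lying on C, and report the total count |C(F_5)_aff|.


Affine F_5-points: {(1, 0), (1, 3), (3, 2), (4, 1)}; count = 4.

For each of the 25 pairs (x, y) ∈ F_5², evaluate f(x, y) mod 5. Record the zeros.
  x = 0: [0↦4, 1↦2, 2↦1, 3↦1, 4↦2]  zeros at y ∈ ∅
  x = 1: [0↦0, 1↦4, 2↦4, 3↦0, 4↦2]  zeros at y ∈ {0, 3}
  x = 2: [0↦1, 1↦1, 2↦2, 3↦4, 4↦2]  zeros at y ∈ ∅
  x = 3: [0↦2, 1↦3, 2↦0, 3↦3, 4↦2]  zeros at y ∈ {2}
  x = 4: [0↦3, 1↦0, 2↦3, 3↦2, 4↦2]  zeros at y ∈ {1}
Collecting zeros: affine points = {(1, 0), (1, 3), (3, 2), (4, 1)}.
Total count |C(F_5)_aff| = 4.


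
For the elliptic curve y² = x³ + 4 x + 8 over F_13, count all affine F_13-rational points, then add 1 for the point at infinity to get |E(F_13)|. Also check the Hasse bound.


Affine points = {(1, 0), (4, 6), (4, 7), (5, 6), (5, 7), (6, 1), (6, 12), (12, 4), (12, 9)}; affine count = 9; |E(F_13)| = 10.

Discriminant check: Δ ∝ 4a³ + 27b² = 4·4³ + 27·8² = 4·64 + 27·64 ≡ 8 (mod 13). Nonzero ⇒ E is nonsingular.
For each x ∈ F_13, compute rhs = x³ + 4·x + 8 mod 13, then count y ∈ F_13 with y² ≡ rhs.
  x = 0: rhs = 8, matching y values: none (0 points).
  x = 1: rhs = 0, matching y values: 0 (1 points).
  x = 2: rhs = 11, matching y values: none (0 points).
  x = 3: rhs = 8, matching y values: none (0 points).
  x = 4: rhs = 10, matching y values: 6, 7 (2 points).
  x = 5: rhs = 10, matching y values: 6, 7 (2 points).
  x = 6: rhs = 1, matching y values: 1, 12 (2 points).
  x = 7: rhs = 2, matching y values: none (0 points).
  x = 8: rhs = 6, matching y values: none (0 points).
  x = 9: rhs = 6, matching y values: none (0 points).
  x = 10: rhs = 8, matching y values: none (0 points).
  x = 11: rhs = 5, matching y values: none (0 points).
  x = 12: rhs = 3, matching y values: 4, 9 (2 points).
Total affine count: 9.
Full point count |E(F_13)| = 9 + 1 = 10.
Hasse bound: |10 − (13+1)| = |-4| = 4 ≤ 2√13 ≈ 7.2111 ✓.


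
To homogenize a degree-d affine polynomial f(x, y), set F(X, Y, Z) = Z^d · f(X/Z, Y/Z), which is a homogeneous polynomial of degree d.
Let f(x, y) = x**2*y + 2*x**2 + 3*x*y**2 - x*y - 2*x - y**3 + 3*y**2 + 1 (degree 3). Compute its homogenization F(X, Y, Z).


F(X, Y, Z) = X**2*Y + 2*X**2*Z + 3*X*Y**2 - X*Y*Z - 2*X*Z**2 - Y**3 + 3*Y**2*Z + Z**3

deg(f) = 3.
Substitute x = X/Z, y = Y/Z into f, then multiply by Z^3.
  monomial 1·x^2·y^1 ↦ 1·X^2·Y^1·Z^0.
  monomial 2·x^2·y^0 ↦ 2·X^2·Y^0·Z^1.
  monomial 3·x^1·y^2 ↦ 3·X^1·Y^2·Z^0.
  monomial -1·x^1·y^1 ↦ -1·X^1·Y^1·Z^1.
  monomial -2·x^1·y^0 ↦ -2·X^1·Y^0·Z^2.
  monomial -1·x^0·y^3 ↦ -1·X^0·Y^3·Z^0.
  monomial 3·x^0·y^2 ↦ 3·X^0·Y^2·Z^1.
  monomial 1·x^0·y^0 ↦ 1·X^0·Y^0·Z^3.
Collecting: F(X, Y, Z) = X**2*Y + 2*X**2*Z + 3*X*Y**2 - X*Y*Z - 2*X*Z**2 - Y**3 + 3*Y**2*Z + Z**3.


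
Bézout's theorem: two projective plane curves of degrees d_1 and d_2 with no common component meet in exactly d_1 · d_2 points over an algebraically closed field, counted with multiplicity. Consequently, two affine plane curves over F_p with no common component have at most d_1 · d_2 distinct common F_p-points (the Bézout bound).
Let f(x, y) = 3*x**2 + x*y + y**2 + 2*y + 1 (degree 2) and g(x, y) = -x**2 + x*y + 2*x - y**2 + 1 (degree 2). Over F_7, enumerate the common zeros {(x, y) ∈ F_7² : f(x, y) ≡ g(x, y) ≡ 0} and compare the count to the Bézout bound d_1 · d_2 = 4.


Common zeros: {(0, 6), (1, 2), (3, 2), (4, 0)}; count = 4; Bézout bound = 4.

deg(f) = 2, deg(g) = 2, so Bézout bound = 4.
Scan x ∈ F_7. For each x, list the y ∈ F_7 with f(x, y) ≡ 0 and those with g(x, y) ≡ 0 (mod 7); the common zeros in that column are the intersection.
  x = 0: f ≡ 0 at y ∈ {6}; g ≡ 0 at y ∈ {1, 6}; common: {6}.
  x = 1: f ≡ 0 at y ∈ {2}; g ≡ 0 at y ∈ {2, 6}; common: {2}.
  x = 2: f ≡ 0 at y ∈ ∅; g ≡ 0 at y ∈ {4, 5}; common: ∅.
  x = 3: f ≡ 0 at y ∈ {0, 2}; g ≡ 0 at y ∈ {1, 2}; common: {2}.
  x = 4: f ≡ 0 at y ∈ {0, 1}; g ≡ 0 at y ∈ {0, 4}; common: {0}.
  x = 5: f ≡ 0 at y ∈ {1, 6}; g ≡ 0 at y ∈ {0, 5}; common: ∅.
  x = 6: f ≡ 0 at y ∈ ∅; g ≡ 0 at y ∈ {3}; common: ∅.
Collecting: common zeros = {(0, 6), (1, 2), (3, 2), (4, 0)}, so the count is 4.
Comparison with the Bézout bound: 4 ≤ 4 = deg(f)·deg(g), as expected for curves with no common component (the bound is attained).


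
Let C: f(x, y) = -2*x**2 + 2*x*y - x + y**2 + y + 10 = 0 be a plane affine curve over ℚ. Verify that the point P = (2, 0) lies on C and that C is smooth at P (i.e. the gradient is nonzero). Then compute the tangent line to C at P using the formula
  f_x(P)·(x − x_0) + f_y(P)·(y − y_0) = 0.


Tangent line at P: -9*x + 5*y + 18 = 0.

Step 1: f(2, 0) = 0, so P lies on C.
Step 2: partial derivatives
  f_x(x, y) = -4*x + 2*y - 1, f_y(x, y) = 2*x + 2*y + 1.
  f_x(P) = -9, f_y(P) = 5 (gradient nonzero, so P is smooth).
Step 3: tangent line at P: -9·(x − 2) + 5·(y − 0) = 0.
Expanding: -9*x + 5*y + 18 = 0.


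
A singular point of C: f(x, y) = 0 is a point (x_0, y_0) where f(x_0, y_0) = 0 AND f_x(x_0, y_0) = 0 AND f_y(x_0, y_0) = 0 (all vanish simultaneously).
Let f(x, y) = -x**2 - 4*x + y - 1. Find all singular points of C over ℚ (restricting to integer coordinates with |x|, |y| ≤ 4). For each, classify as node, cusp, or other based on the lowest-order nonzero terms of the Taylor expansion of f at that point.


No singular points in the scanned grid; C is smooth there.

Compute partial derivatives:
  f_x = -2*x - 4.
  f_y = 1.
f_y = 1 is a nonzero constant, so f_y never vanishes: no point (x, y) can satisfy f = f_x = f_y = 0. In particular no (x, y) ∈ {−4, ..., 4}² is singular; the curve is smooth.


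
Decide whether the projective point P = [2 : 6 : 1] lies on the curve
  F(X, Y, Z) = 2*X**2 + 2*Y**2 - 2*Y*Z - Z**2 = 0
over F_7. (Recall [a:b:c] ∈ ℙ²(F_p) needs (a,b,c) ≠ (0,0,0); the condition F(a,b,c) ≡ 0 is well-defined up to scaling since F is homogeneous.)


F(2,6,1) ≡ 4 (mod 7); P is NOT on the curve.

Evaluate F(2, 6, 1) term-by-term (mod 7).
  2*X**2 ↦ 2·4·1·1 = 8
  2*Y**2 ↦ 2·1·36·1 = 72
  -2*Y*Z ↦ -2·1·6·1 = -12
  -Z**2 ↦ -1·1·1·1 = -1
Sum: F(2, 6, 1) = (8) + (72) + (-12) + (-1) = 67.
Reducing mod 7: 67 ≡ 4 (mod 7).
Since F(a, b, c) ≡ 4 ≠ 0 (mod 7), P does NOT lie on the curve.


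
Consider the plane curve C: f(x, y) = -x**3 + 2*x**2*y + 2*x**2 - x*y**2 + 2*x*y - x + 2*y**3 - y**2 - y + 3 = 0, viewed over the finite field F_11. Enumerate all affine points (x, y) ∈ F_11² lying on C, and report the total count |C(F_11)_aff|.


Affine F_11-points: {(2, 1), (2, 5), (4, 0), (5, 0), (5, 1), (5, 2), (7, 3), (7, 6), (8, 1), (9, 8), (10, 8)}; count = 11.

For each of the 121 pairs (x, y) ∈ F_11², evaluate f(x, y) mod 11. Record the zeros.
  x = 0: [0↦3, 1↦3, 2↦2, 3↦1, 4↦1, 5↦3, 6↦8, 7↦6, 8↦9, 9↦7, 10↦1]  zeros at y ∈ ∅
  x = 1: [0↦3, 1↦6, 2↦6, 3↦4, 4↦1, 5↦9, 6↦7, 7↦7, 8↦10, 9↦6, 10↦7]  zeros at y ∈ ∅
  x = 2: [0↦1, 1↦0, 2↦5, 3↦6, 4↦4, 5↦0, 6↦6, 7↦1, 8↦8, 9↦6, 10↦7]  zeros at y ∈ {1, 5}
  x = 3: [0↦2, 1↦1, 2↦4, 3↦1, 4↦4, 5↦3, 6↦10, 7↦4, 8↦8, 9↦1, 10↦6]  zeros at y ∈ ∅
  x = 4: [0↦0, 1↦3, 2↦8, 3↦5, 4↦6, 5↦1, 6↦2, 7↦10, 8↦4, 9↦7, 10↦9]  zeros at y ∈ {0}
  x = 5: [0↦0, 1↦0, 2↦0, 3↦1, 4↦4, 5↦10, 6↦9, 7↦2, 8↦1, 9↦7, 10↦10]  zeros at y ∈ {0, 1, 2}
  x = 6: [0↦7, 1↦8, 2↦7, 3↦5, 4↦3, 5↦2, 6↦3, 7↦7, 8↦4, 9↦6, 10↦3]  zeros at y ∈ ∅
  x = 7: [0↦4, 1↦10, 2↦1, 3↦0, 4↦8, 5↦4, 6↦0, 7↦8, 8↦7, 9↦9, 10↦4]  zeros at y ∈ {3, 6}
  x = 8: [0↦7, 1↦0, 2↦9, 3↦2, 4↦2, 5↦10, 6↦5, 7↦10, 8↦4, 9↦10, 10↦7]  zeros at y ∈ {1}
  x = 9: [0↦10, 1↦5, 2↦3, 3↦5, 4↦1, 5↦3, 6↦1, 7↦7, 8↦0, 9↦3, 10↦6]  zeros at y ∈ {8}
  x = 10: [0↦7, 1↦8, 2↦10, 3↦3, 4↦10, 5↦10, 6↦4, 7↦4, 8↦0, 9↦4, 10↦6]  zeros at y ∈ {8}
Collecting zeros: affine points = {(2, 1), (2, 5), (4, 0), (5, 0), (5, 1), (5, 2), (7, 3), (7, 6), (8, 1), (9, 8), (10, 8)}.
Total count |C(F_11)_aff| = 11.


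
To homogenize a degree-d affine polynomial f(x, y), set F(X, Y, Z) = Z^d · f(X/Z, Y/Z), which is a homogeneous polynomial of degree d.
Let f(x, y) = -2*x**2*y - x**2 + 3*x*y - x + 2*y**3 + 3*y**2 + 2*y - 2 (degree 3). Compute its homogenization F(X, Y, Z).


F(X, Y, Z) = -2*X**2*Y - X**2*Z + 3*X*Y*Z - X*Z**2 + 2*Y**3 + 3*Y**2*Z + 2*Y*Z**2 - 2*Z**3

deg(f) = 3.
Substitute x = X/Z, y = Y/Z into f, then multiply by Z^3.
  monomial -2·x^2·y^1 ↦ -2·X^2·Y^1·Z^0.
  monomial -1·x^2·y^0 ↦ -1·X^2·Y^0·Z^1.
  monomial 3·x^1·y^1 ↦ 3·X^1·Y^1·Z^1.
  monomial -1·x^1·y^0 ↦ -1·X^1·Y^0·Z^2.
  monomial 2·x^0·y^3 ↦ 2·X^0·Y^3·Z^0.
  monomial 3·x^0·y^2 ↦ 3·X^0·Y^2·Z^1.
  monomial 2·x^0·y^1 ↦ 2·X^0·Y^1·Z^2.
  monomial -2·x^0·y^0 ↦ -2·X^0·Y^0·Z^3.
Collecting: F(X, Y, Z) = -2*X**2*Y - X**2*Z + 3*X*Y*Z - X*Z**2 + 2*Y**3 + 3*Y**2*Z + 2*Y*Z**2 - 2*Z**3.


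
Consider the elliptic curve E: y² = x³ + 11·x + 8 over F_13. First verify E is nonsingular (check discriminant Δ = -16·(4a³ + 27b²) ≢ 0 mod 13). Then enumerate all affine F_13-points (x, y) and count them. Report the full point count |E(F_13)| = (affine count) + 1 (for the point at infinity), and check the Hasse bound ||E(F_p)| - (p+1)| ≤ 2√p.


Affine points = {(2, 5), (2, 8), (3, 4), (3, 9), (4, 5), (4, 8), (6, 2), (6, 11), (7, 5), (7, 8), (8, 6), (8, 7), (9, 2), (9, 11), (10, 0), (11, 2), (11, 11), (12, 3), (12, 10)}; affine count = 19; |E(F_13)| = 20.

Discriminant check: Δ ∝ 4a³ + 27b² = 4·11³ + 27·8² = 4·1331 + 27·64 ≡ 6 (mod 13). Nonzero ⇒ E is nonsingular.
For each x ∈ F_13, compute rhs = x³ + 11·x + 8 mod 13, then count y ∈ F_13 with y² ≡ rhs.
  x = 0: rhs = 8, matching y values: none (0 points).
  x = 1: rhs = 7, matching y values: none (0 points).
  x = 2: rhs = 12, matching y values: 5, 8 (2 points).
  x = 3: rhs = 3, matching y values: 4, 9 (2 points).
  x = 4: rhs = 12, matching y values: 5, 8 (2 points).
  x = 5: rhs = 6, matching y values: none (0 points).
  x = 6: rhs = 4, matching y values: 2, 11 (2 points).
  x = 7: rhs = 12, matching y values: 5, 8 (2 points).
  x = 8: rhs = 10, matching y values: 6, 7 (2 points).
  x = 9: rhs = 4, matching y values: 2, 11 (2 points).
  x = 10: rhs = 0, matching y values: 0 (1 points).
  x = 11: rhs = 4, matching y values: 2, 11 (2 points).
  x = 12: rhs = 9, matching y values: 3, 10 (2 points).
Total affine count: 19.
Full point count |E(F_13)| = 19 + 1 = 20.
Hasse bound: |20 − (13+1)| = |6| = 6 ≤ 2√13 ≈ 7.2111 ✓.


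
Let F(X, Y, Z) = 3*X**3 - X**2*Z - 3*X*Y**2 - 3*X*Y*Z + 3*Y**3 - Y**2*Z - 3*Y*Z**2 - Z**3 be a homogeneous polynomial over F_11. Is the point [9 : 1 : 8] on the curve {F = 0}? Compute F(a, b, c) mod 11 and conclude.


F(9,1,8) ≡ 4 (mod 11); P is NOT on the curve.

Evaluate F(9, 1, 8) term-by-term (mod 11).
  3*X**3 ↦ 3·729·1·1 = 2187
  -X**2*Z ↦ -1·81·1·8 = -648
  -3*X*Y**2 ↦ -3·9·1·1 = -27
  -3*X*Y*Z ↦ -3·9·1·8 = -216
  3*Y**3 ↦ 3·1·1·1 = 3
  -Y**2*Z ↦ -1·1·1·8 = -8
  -3*Y*Z**2 ↦ -3·1·1·64 = -192
  -Z**3 ↦ -1·1·1·512 = -512
Sum: F(9, 1, 8) = (2187) + (-648) + (-27) + (-216) + (3) + (-8) + (-192) + (-512) = 587.
Reducing mod 11: 587 ≡ 4 (mod 11).
Since F(a, b, c) ≡ 4 ≠ 0 (mod 11), P does NOT lie on the curve.


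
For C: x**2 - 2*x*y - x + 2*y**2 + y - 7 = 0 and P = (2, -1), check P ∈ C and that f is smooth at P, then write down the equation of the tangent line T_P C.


Tangent line at P: 5*x - 7*y - 17 = 0.

Step 1: f(2, -1) = 0, so P lies on C.
Step 2: partial derivatives
  f_x(x, y) = 2*x - 2*y - 1, f_y(x, y) = -2*x + 4*y + 1.
  f_x(P) = 5, f_y(P) = -7 (gradient nonzero, so P is smooth).
Step 3: tangent line at P: 5·(x − 2) + -7·(y − -1) = 0.
Expanding: 5*x - 7*y - 17 = 0.


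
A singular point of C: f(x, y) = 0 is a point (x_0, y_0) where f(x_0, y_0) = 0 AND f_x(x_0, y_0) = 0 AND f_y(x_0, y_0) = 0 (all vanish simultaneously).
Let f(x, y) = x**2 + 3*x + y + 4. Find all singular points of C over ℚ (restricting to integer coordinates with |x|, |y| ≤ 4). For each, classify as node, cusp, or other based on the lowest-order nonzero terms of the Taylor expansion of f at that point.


No singular points in the scanned grid; C is smooth there.

Compute partial derivatives:
  f_x = 2*x + 3.
  f_y = 1.
f_y = 1 is a nonzero constant, so f_y never vanishes: no point (x, y) can satisfy f = f_x = f_y = 0. In particular no (x, y) ∈ {−4, ..., 4}² is singular; the curve is smooth.


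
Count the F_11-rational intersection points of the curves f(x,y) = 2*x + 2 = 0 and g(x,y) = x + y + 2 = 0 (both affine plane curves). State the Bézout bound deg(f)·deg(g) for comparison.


Common zeros: {(10, 10)}; count = 1; Bézout bound = 1.

deg(f) = 1, deg(g) = 1, so Bézout bound = 1.
Scan x ∈ F_11. For each x, list the y ∈ F_11 with f(x, y) ≡ 0 and those with g(x, y) ≡ 0 (mod 11); the common zeros in that column are the intersection.
  x = 0: f ≡ 0 at y ∈ ∅; g ≡ 0 at y ∈ {9}; common: ∅.
  x = 1: f ≡ 0 at y ∈ ∅; g ≡ 0 at y ∈ {8}; common: ∅.
  x = 2: f ≡ 0 at y ∈ ∅; g ≡ 0 at y ∈ {7}; common: ∅.
  x = 3: f ≡ 0 at y ∈ ∅; g ≡ 0 at y ∈ {6}; common: ∅.
  x = 4: f ≡ 0 at y ∈ ∅; g ≡ 0 at y ∈ {5}; common: ∅.
  x = 5: f ≡ 0 at y ∈ ∅; g ≡ 0 at y ∈ {4}; common: ∅.
  x = 6: f ≡ 0 at y ∈ ∅; g ≡ 0 at y ∈ {3}; common: ∅.
  x = 7: f ≡ 0 at y ∈ ∅; g ≡ 0 at y ∈ {2}; common: ∅.
  x = 8: f ≡ 0 at y ∈ ∅; g ≡ 0 at y ∈ {1}; common: ∅.
  x = 9: f ≡ 0 at y ∈ ∅; g ≡ 0 at y ∈ {0}; common: ∅.
  x = 10: f ≡ 0 at y ∈ {0, 1, 2, 3, 4, 5, 6, 7, 8, 9, 10}; g ≡ 0 at y ∈ {10}; common: {10}.
Collecting: common zeros = {(10, 10)}, so the count is 1.
Comparison with the Bézout bound: 1 ≤ 1 = deg(f)·deg(g), as expected for curves with no common component (the bound is attained).


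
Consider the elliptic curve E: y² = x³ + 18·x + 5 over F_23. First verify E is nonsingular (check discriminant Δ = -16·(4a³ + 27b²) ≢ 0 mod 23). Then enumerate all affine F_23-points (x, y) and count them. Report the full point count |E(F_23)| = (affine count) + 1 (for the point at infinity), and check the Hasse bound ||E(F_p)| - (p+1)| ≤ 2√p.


Affine points = {(1, 1), (1, 22), (2, 7), (2, 16), (4, 7), (4, 16), (5, 6), (5, 17), (10, 9), (10, 14), (11, 4), (11, 19), (15, 4), (15, 19), (17, 7), (17, 16), (20, 4), (20, 19), (22, 3), (22, 20)}; affine count = 20; |E(F_23)| = 21.

Discriminant check: Δ ∝ 4a³ + 27b² = 4·18³ + 27·5² = 4·5832 + 27·25 ≡ 14 (mod 23). Nonzero ⇒ E is nonsingular.
For each x ∈ F_23, compute rhs = x³ + 18·x + 5 mod 23, then count y ∈ F_23 with y² ≡ rhs.
  x = 0: rhs = 5, matching y values: none (0 points).
  x = 1: rhs = 1, matching y values: 1, 22 (2 points).
  x = 2: rhs = 3, matching y values: 7, 16 (2 points).
  x = 3: rhs = 17, matching y values: none (0 points).
  x = 4: rhs = 3, matching y values: 7, 16 (2 points).
  x = 5: rhs = 13, matching y values: 6, 17 (2 points).
  x = 6: rhs = 7, matching y values: none (0 points).
  x = 7: rhs = 14, matching y values: none (0 points).
  x = 8: rhs = 17, matching y values: none (0 points).
  x = 9: rhs = 22, matching y values: none (0 points).
  x = 10: rhs = 12, matching y values: 9, 14 (2 points).
  x = 11: rhs = 16, matching y values: 4, 19 (2 points).
  x = 12: rhs = 17, matching y values: none (0 points).
  x = 13: rhs = 21, matching y values: none (0 points).
  x = 14: rhs = 11, matching y values: none (0 points).
  x = 15: rhs = 16, matching y values: 4, 19 (2 points).
  x = 16: rhs = 19, matching y values: none (0 points).
  x = 17: rhs = 3, matching y values: 7, 16 (2 points).
  x = 18: rhs = 20, matching y values: none (0 points).
  x = 19: rhs = 7, matching y values: none (0 points).
  x = 20: rhs = 16, matching y values: 4, 19 (2 points).
  x = 21: rhs = 7, matching y values: none (0 points).
  x = 22: rhs = 9, matching y values: 3, 20 (2 points).
Total affine count: 20.
Full point count |E(F_23)| = 20 + 1 = 21.
Hasse bound: |21 − (23+1)| = |-3| = 3 ≤ 2√23 ≈ 9.5917 ✓.


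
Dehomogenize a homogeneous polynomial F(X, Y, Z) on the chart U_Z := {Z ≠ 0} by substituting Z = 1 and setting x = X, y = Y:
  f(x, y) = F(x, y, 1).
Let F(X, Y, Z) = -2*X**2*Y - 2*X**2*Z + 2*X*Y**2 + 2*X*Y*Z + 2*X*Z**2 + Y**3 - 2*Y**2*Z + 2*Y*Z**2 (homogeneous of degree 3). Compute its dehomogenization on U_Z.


f(x, y) = -2*x**2*y - 2*x**2 + 2*x*y**2 + 2*x*y + 2*x + y**3 - 2*y**2 + 2*y

On U_Z we set Z = 1. Each monomial c·X^i·Y^j·Z^k in F becomes c·x^i·y^j·1^k = c·x^i·y^j.
Substituting Z = 1: F(X, Y, 1) = -2*x**2*y - 2*x**2 + 2*x*y**2 + 2*x*y + 2*x + y**3 - 2*y**2 + 2*y.
Note: deg(f) ≤ deg(F) = 3; strict inequality happens when F is divisible by Z (lost terms).


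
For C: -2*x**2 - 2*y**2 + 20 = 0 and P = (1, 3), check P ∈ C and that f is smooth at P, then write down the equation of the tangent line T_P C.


Tangent line at P: -4*x - 12*y + 40 = 0.

Step 1: f(1, 3) = 0, so P lies on C.
Step 2: partial derivatives
  f_x(x, y) = -4*x, f_y(x, y) = -4*y.
  f_x(P) = -4, f_y(P) = -12 (gradient nonzero, so P is smooth).
Step 3: tangent line at P: -4·(x − 1) + -12·(y − 3) = 0.
Expanding: -4*x - 12*y + 40 = 0.


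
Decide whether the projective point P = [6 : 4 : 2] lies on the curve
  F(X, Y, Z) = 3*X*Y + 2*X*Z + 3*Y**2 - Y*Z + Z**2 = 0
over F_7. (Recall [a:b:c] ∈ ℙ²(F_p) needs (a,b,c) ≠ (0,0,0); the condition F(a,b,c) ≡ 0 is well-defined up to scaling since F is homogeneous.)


F(6,4,2) ≡ 0 (mod 7); P is on the curve.

Evaluate F(6, 4, 2) term-by-term (mod 7).
  3*X*Y ↦ 3·6·4·1 = 72
  2*X*Z ↦ 2·6·1·2 = 24
  3*Y**2 ↦ 3·1·16·1 = 48
  -Y*Z ↦ -1·1·4·2 = -8
  Z**2 ↦ 1·1·1·4 = 4
Sum: F(6, 4, 2) = (72) + (24) + (48) + (-8) + (4) = 140.
Reducing mod 7: 140 ≡ 0 (mod 7).
Since F(a, b, c) ≡ 0 (mod 7), P lies on the curve.


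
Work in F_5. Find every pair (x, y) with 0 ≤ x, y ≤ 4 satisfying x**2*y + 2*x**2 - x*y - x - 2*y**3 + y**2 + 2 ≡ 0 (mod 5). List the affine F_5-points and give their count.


Affine F_5-points: {(0, 2), (0, 4), (2, 2), (3, 3), (4, 0)}; count = 5.

For each of the 25 pairs (x, y) ∈ F_5², evaluate f(x, y) mod 5. Record the zeros.
  x = 0: [0↦2, 1↦1, 2↦0, 3↦2, 4↦0]  zeros at y ∈ {2, 4}
  x = 1: [0↦3, 1↦2, 2↦1, 3↦3, 4↦1]  zeros at y ∈ ∅
  x = 2: [0↦3, 1↦4, 2↦0, 3↦4, 4↦4]  zeros at y ∈ {2}
  x = 3: [0↦2, 1↦2, 2↦2, 3↦0, 4↦4]  zeros at y ∈ {3}
  x = 4: [0↦0, 1↦1, 2↦2, 3↦1, 4↦1]  zeros at y ∈ {0}
Collecting zeros: affine points = {(0, 2), (0, 4), (2, 2), (3, 3), (4, 0)}.
Total count |C(F_5)_aff| = 5.


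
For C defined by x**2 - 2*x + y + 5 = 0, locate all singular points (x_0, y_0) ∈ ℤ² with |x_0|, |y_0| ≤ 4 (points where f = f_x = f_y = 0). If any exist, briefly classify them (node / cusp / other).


No singular points in the scanned grid; C is smooth there.

Compute partial derivatives:
  f_x = 2*x - 2.
  f_y = 1.
f_y = 1 is a nonzero constant, so f_y never vanishes: no point (x, y) can satisfy f = f_x = f_y = 0. In particular no (x, y) ∈ {−4, ..., 4}² is singular; the curve is smooth.


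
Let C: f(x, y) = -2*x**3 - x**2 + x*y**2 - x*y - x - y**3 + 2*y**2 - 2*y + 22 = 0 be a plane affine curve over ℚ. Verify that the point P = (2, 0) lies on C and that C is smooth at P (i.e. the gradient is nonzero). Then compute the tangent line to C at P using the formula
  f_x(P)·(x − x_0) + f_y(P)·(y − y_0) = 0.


Tangent line at P: -29*x - 4*y + 58 = 0.

Step 1: f(2, 0) = 0, so P lies on C.
Step 2: partial derivatives
  f_x(x, y) = -6*x**2 - 2*x + y**2 - y - 1, f_y(x, y) = 2*x*y - x - 3*y**2 + 4*y - 2.
  f_x(P) = -29, f_y(P) = -4 (gradient nonzero, so P is smooth).
Step 3: tangent line at P: -29·(x − 2) + -4·(y − 0) = 0.
Expanding: -29*x - 4*y + 58 = 0.


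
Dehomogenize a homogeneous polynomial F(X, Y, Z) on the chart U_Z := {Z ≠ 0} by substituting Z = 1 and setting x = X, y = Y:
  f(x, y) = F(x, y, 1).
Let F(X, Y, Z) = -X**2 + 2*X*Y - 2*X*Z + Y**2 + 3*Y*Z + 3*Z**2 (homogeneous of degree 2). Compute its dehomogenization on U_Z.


f(x, y) = -x**2 + 2*x*y - 2*x + y**2 + 3*y + 3

On U_Z we set Z = 1. Each monomial c·X^i·Y^j·Z^k in F becomes c·x^i·y^j·1^k = c·x^i·y^j.
Substituting Z = 1: F(X, Y, 1) = -x**2 + 2*x*y - 2*x + y**2 + 3*y + 3.
Note: deg(f) ≤ deg(F) = 2; strict inequality happens when F is divisible by Z (lost terms).


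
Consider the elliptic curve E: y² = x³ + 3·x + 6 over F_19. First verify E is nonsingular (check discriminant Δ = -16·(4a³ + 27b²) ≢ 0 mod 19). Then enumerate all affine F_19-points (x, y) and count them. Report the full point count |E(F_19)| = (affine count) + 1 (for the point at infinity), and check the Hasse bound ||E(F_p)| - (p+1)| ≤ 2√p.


Affine points = {(0, 5), (0, 14), (2, 1), (2, 18), (3, 2), (3, 17), (4, 5), (4, 14), (7, 3), (7, 16), (13, 0), (15, 5), (15, 14), (17, 7), (17, 12)}; affine count = 15; |E(F_19)| = 16.

Discriminant check: Δ ∝ 4a³ + 27b² = 4·3³ + 27·6² = 4·27 + 27·36 ≡ 16 (mod 19). Nonzero ⇒ E is nonsingular.
For each x ∈ F_19, compute rhs = x³ + 3·x + 6 mod 19, then count y ∈ F_19 with y² ≡ rhs.
  x = 0: rhs = 6, matching y values: 5, 14 (2 points).
  x = 1: rhs = 10, matching y values: none (0 points).
  x = 2: rhs = 1, matching y values: 1, 18 (2 points).
  x = 3: rhs = 4, matching y values: 2, 17 (2 points).
  x = 4: rhs = 6, matching y values: 5, 14 (2 points).
  x = 5: rhs = 13, matching y values: none (0 points).
  x = 6: rhs = 12, matching y values: none (0 points).
  x = 7: rhs = 9, matching y values: 3, 16 (2 points).
  x = 8: rhs = 10, matching y values: none (0 points).
  x = 9: rhs = 2, matching y values: none (0 points).
  x = 10: rhs = 10, matching y values: none (0 points).
  x = 11: rhs = 2, matching y values: none (0 points).
  x = 12: rhs = 3, matching y values: none (0 points).
  x = 13: rhs = 0, matching y values: 0 (1 points).
  x = 14: rhs = 18, matching y values: none (0 points).
  x = 15: rhs = 6, matching y values: 5, 14 (2 points).
  x = 16: rhs = 8, matching y values: none (0 points).
  x = 17: rhs = 11, matching y values: 7, 12 (2 points).
  x = 18: rhs = 2, matching y values: none (0 points).
Total affine count: 15.
Full point count |E(F_19)| = 15 + 1 = 16.
Hasse bound: |16 − (19+1)| = |-4| = 4 ≤ 2√19 ≈ 8.7178 ✓.


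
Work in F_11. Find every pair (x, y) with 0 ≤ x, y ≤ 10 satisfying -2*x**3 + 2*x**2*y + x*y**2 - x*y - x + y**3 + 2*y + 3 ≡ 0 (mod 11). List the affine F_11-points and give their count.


Affine F_11-points: {(0, 6), (0, 10), (1, 0), (1, 5), (2, 10), (3, 1), (3, 2), (3, 5), (8, 10), (9, 3), (10, 1)}; count = 11.

For each of the 121 pairs (x, y) ∈ F_11², evaluate f(x, y) mod 11. Record the zeros.
  x = 0: [0↦3, 1↦6, 2↦4, 3↦3, 4↦9, 5↦6, 6↦0, 7↦8, 8↦3, 9↦2, 10↦0]  zeros at y ∈ {6, 10}
  x = 1: [0↦0, 1↦5, 2↦7, 3↦1, 4↦4, 5↦0, 6↦6, 7↦6, 8↦6, 9↦1, 10↦8]  zeros at y ∈ {0, 5}
  x = 2: [0↦7, 1↦7, 2↦6, 3↦10, 4↦3, 5↦2, 6↦2, 7↦9, 8↦7, 9↦2, 10↦0]  zeros at y ∈ {10}
  x = 3: [0↦1, 1↦0, 2↦0, 3↦7, 4↦5, 5↦0, 6↦9, 7↦5, 8↦5, 9↦4, 10↦8]  zeros at y ∈ {1, 2, 5}
  x = 4: [0↦3, 1↦5, 2↦10, 3↦2, 4↦9, 5↦4, 6↦4, 7↦4, 8↦10, 9↦6, 10↦9]  zeros at y ∈ ∅
  x = 5: [0↦1, 1↦10, 2↦2, 3↦5, 4↦3, 5↦2, 6↦8, 7↦5, 8↦10, 9↦7, 10↦2]  zeros at y ∈ ∅
  x = 6: [0↦5, 1↦3, 2↦8, 3↦4, 4↦8, 5↦4, 6↦9, 7↦7, 8↦4, 9↦6, 10↦8]  zeros at y ∈ ∅
  x = 7: [0↦3, 1↦5, 2↦5, 3↦9, 4↦1, 5↦9, 6↦6, 7↦9, 8↦2, 9↦2, 10↦4]  zeros at y ∈ ∅
  x = 8: [0↦5, 1↦4, 2↦3, 3↦8, 4↦3, 5↦5, 6↦9, 7↦10, 8↦3, 9↦5, 10↦0]  zeros at y ∈ {10}
  x = 9: [0↦10, 1↦10, 2↦1, 3↦0, 4↦2, 5↦2, 6↦6, 7↦9, 8↦6, 9↦3, 10↦6]  zeros at y ∈ {3}
  x = 10: [0↦6, 1↦0, 2↦9, 3↦6, 4↦8, 5↦10, 6↦7, 7↦5, 8↦10, 9↦6, 10↦10]  zeros at y ∈ {1}
Collecting zeros: affine points = {(0, 6), (0, 10), (1, 0), (1, 5), (2, 10), (3, 1), (3, 2), (3, 5), (8, 10), (9, 3), (10, 1)}.
Total count |C(F_11)_aff| = 11.


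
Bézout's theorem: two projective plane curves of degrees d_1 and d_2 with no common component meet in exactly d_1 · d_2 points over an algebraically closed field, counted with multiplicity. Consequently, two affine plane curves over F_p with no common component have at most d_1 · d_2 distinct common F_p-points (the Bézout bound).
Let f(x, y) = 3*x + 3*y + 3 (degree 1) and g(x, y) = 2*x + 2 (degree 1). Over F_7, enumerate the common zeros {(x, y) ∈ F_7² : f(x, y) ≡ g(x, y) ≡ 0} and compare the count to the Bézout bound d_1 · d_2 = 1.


Common zeros: {(6, 0)}; count = 1; Bézout bound = 1.

deg(f) = 1, deg(g) = 1, so Bézout bound = 1.
Scan x ∈ F_7. For each x, list the y ∈ F_7 with f(x, y) ≡ 0 and those with g(x, y) ≡ 0 (mod 7); the common zeros in that column are the intersection.
  x = 0: f ≡ 0 at y ∈ {6}; g ≡ 0 at y ∈ ∅; common: ∅.
  x = 1: f ≡ 0 at y ∈ {5}; g ≡ 0 at y ∈ ∅; common: ∅.
  x = 2: f ≡ 0 at y ∈ {4}; g ≡ 0 at y ∈ ∅; common: ∅.
  x = 3: f ≡ 0 at y ∈ {3}; g ≡ 0 at y ∈ ∅; common: ∅.
  x = 4: f ≡ 0 at y ∈ {2}; g ≡ 0 at y ∈ ∅; common: ∅.
  x = 5: f ≡ 0 at y ∈ {1}; g ≡ 0 at y ∈ ∅; common: ∅.
  x = 6: f ≡ 0 at y ∈ {0}; g ≡ 0 at y ∈ {0, 1, 2, 3, 4, 5, 6}; common: {0}.
Collecting: common zeros = {(6, 0)}, so the count is 1.
Comparison with the Bézout bound: 1 ≤ 1 = deg(f)·deg(g), as expected for curves with no common component (the bound is attained).


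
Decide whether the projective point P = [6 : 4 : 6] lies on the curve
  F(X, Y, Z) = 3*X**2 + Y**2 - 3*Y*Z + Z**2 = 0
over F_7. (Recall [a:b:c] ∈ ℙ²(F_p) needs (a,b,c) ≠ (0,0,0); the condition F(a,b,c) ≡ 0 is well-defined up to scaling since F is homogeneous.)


F(6,4,6) ≡ 4 (mod 7); P is NOT on the curve.

Evaluate F(6, 4, 6) term-by-term (mod 7).
  3*X**2 ↦ 3·36·1·1 = 108
  Y**2 ↦ 1·1·16·1 = 16
  -3*Y*Z ↦ -3·1·4·6 = -72
  Z**2 ↦ 1·1·1·36 = 36
Sum: F(6, 4, 6) = (108) + (16) + (-72) + (36) = 88.
Reducing mod 7: 88 ≡ 4 (mod 7).
Since F(a, b, c) ≡ 4 ≠ 0 (mod 7), P does NOT lie on the curve.


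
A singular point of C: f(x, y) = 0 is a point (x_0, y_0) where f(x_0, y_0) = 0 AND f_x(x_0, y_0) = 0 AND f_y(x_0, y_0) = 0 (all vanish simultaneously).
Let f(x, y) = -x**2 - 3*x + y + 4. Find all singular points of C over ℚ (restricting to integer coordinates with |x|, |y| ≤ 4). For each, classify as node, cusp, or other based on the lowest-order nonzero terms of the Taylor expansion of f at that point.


No singular points in the scanned grid; C is smooth there.

Compute partial derivatives:
  f_x = -2*x - 3.
  f_y = 1.
f_y = 1 is a nonzero constant, so f_y never vanishes: no point (x, y) can satisfy f = f_x = f_y = 0. In particular no (x, y) ∈ {−4, ..., 4}² is singular; the curve is smooth.


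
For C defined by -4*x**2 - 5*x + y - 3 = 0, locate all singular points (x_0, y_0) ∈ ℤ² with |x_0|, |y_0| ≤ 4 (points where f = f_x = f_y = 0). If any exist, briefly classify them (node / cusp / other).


No singular points in the scanned grid; C is smooth there.

Compute partial derivatives:
  f_x = -8*x - 5.
  f_y = 1.
f_y = 1 is a nonzero constant, so f_y never vanishes: no point (x, y) can satisfy f = f_x = f_y = 0. In particular no (x, y) ∈ {−4, ..., 4}² is singular; the curve is smooth.


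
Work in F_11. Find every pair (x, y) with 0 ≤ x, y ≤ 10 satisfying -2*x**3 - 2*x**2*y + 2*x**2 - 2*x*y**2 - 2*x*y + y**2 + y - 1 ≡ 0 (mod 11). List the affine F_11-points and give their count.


Affine F_11-points: {(0, 3), (0, 7), (1, 2), (1, 6), (3, 4), (3, 9), (4, 1), (4, 6), (6, 4), (8, 2), (8, 9), (9, 8), (10, 3), (10, 4)}; count = 14.

For each of the 121 pairs (x, y) ∈ F_11², evaluate f(x, y) mod 11. Record the zeros.
  x = 0: [0↦10, 1↦1, 2↦5, 3↦0, 4↦8, 5↦7, 6↦8, 7↦0, 8↦5, 9↦1, 10↦10]  zeros at y ∈ {3, 7}
  x = 1: [0↦10, 1↦6, 2↦0, 3↦3, 4↦4, 5↦3, 6↦0, 7↦6, 8↦10, 9↦1, 10↦1]  zeros at y ∈ {2, 6}
  x = 2: [0↦2, 1↦10, 2↦1, 3↦8, 4↦9, 5↦4, 6↦4, 7↦9, 8↦8, 9↦1, 10↦10]  zeros at y ∈ ∅
  x = 3: [0↦7, 1↦1, 2↦7, 3↦3, 4↦0, 5↦9, 6↦8, 7↦8, 8↦9, 9↦0, 10↦3]  zeros at y ∈ {4, 9}
  x = 4: [0↦2, 1↦0, 2↦6, 3↦9, 4↦9, 5↦6, 6↦0, 7↦2, 8↦1, 9↦8, 10↦1]  zeros at y ∈ {1, 6}
  x = 5: [0↦8, 1↦6, 2↦8, 3↦3, 4↦2, 5↦5, 6↦1, 7↦1, 8↦5, 9↦2, 10↦3]  zeros at y ∈ ∅
  x = 6: [0↦2, 1↦7, 2↦1, 3↦6, 4↦0, 5↦5, 6↦10, 7↦4, 8↦9, 9↦3, 10↦8]  zeros at y ∈ {4}
  x = 7: [0↦5, 1↦2, 2↦6, 3↦6, 4↦2, 5↦5, 6↦4, 7↦10, 8↦1, 9↦10, 10↦4]  zeros at y ∈ ∅
  x = 8: [0↦5, 1↦1, 2↦0, 3↦2, 4↦7, 5↦4, 6↦4, 7↦7, 8↦2, 9↦0, 10↦1]  zeros at y ∈ {2, 9}
  x = 9: [0↦1, 1↦3, 2↦4, 3↦4, 4↦3, 5↦1, 6↦9, 7↦5, 8↦0, 9↦5, 10↦9]  zeros at y ∈ {8}
  x = 10: [0↦3, 1↦7, 2↦6, 3↦0, 4↦0, 5↦6, 6↦7, 7↦3, 8↦5, 9↦2, 10↦5]  zeros at y ∈ {3, 4}
Collecting zeros: affine points = {(0, 3), (0, 7), (1, 2), (1, 6), (3, 4), (3, 9), (4, 1), (4, 6), (6, 4), (8, 2), (8, 9), (9, 8), (10, 3), (10, 4)}.
Total count |C(F_11)_aff| = 14.


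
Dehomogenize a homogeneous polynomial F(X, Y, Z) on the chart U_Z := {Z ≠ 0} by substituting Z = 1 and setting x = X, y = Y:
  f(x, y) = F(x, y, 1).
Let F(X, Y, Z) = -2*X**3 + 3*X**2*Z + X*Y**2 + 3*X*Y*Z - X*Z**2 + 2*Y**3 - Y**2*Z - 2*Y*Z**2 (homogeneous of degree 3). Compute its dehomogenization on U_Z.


f(x, y) = -2*x**3 + 3*x**2 + x*y**2 + 3*x*y - x + 2*y**3 - y**2 - 2*y

On U_Z we set Z = 1. Each monomial c·X^i·Y^j·Z^k in F becomes c·x^i·y^j·1^k = c·x^i·y^j.
Substituting Z = 1: F(X, Y, 1) = -2*x**3 + 3*x**2 + x*y**2 + 3*x*y - x + 2*y**3 - y**2 - 2*y.
Note: deg(f) ≤ deg(F) = 3; strict inequality happens when F is divisible by Z (lost terms).


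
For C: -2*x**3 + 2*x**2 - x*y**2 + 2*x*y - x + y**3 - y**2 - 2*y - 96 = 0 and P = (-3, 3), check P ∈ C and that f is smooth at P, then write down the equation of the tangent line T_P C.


Tangent line at P: -70*x + 31*y - 303 = 0.

Step 1: f(-3, 3) = 0, so P lies on C.
Step 2: partial derivatives
  f_x(x, y) = -6*x**2 + 4*x - y**2 + 2*y - 1, f_y(x, y) = -2*x*y + 2*x + 3*y**2 - 2*y - 2.
  f_x(P) = -70, f_y(P) = 31 (gradient nonzero, so P is smooth).
Step 3: tangent line at P: -70·(x − -3) + 31·(y − 3) = 0.
Expanding: -70*x + 31*y - 303 = 0.


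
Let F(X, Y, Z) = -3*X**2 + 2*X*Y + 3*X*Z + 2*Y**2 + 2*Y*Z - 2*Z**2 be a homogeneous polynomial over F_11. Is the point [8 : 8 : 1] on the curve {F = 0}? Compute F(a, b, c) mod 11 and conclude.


F(8,8,1) ≡ 3 (mod 11); P is NOT on the curve.

Evaluate F(8, 8, 1) term-by-term (mod 11).
  -3*X**2 ↦ -3·64·1·1 = -192
  2*X*Y ↦ 2·8·8·1 = 128
  3*X*Z ↦ 3·8·1·1 = 24
  2*Y**2 ↦ 2·1·64·1 = 128
  2*Y*Z ↦ 2·1·8·1 = 16
  -2*Z**2 ↦ -2·1·1·1 = -2
Sum: F(8, 8, 1) = (-192) + (128) + (24) + (128) + (16) + (-2) = 102.
Reducing mod 11: 102 ≡ 3 (mod 11).
Since F(a, b, c) ≡ 3 ≠ 0 (mod 11), P does NOT lie on the curve.
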